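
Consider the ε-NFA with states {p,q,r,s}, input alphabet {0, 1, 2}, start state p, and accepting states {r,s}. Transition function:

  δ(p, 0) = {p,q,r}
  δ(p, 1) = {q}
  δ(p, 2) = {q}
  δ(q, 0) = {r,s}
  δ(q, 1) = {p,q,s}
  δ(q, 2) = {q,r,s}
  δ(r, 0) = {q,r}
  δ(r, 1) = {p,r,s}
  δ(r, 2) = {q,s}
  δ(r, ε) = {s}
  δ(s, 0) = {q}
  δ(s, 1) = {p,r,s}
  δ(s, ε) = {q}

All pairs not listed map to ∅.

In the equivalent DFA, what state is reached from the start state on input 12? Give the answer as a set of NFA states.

{q,r,s}

Start: {p}.
δ(p,1) = {q}.
Union: {q}.
After 1: {q}.
δ(q,2) = {q,r,s}.
Union: {q,r,s}.
After 2: {q,r,s}.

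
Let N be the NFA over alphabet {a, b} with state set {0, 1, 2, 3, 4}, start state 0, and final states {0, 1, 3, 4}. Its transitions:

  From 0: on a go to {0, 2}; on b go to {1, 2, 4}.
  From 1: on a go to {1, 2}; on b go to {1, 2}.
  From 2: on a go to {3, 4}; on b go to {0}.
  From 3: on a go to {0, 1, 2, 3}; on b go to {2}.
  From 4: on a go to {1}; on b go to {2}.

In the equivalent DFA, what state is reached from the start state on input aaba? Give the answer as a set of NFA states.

Start: {0}.
δ(0,a) = {0, 2}.
Union: {0, 2}.
After a: {0, 2}.
δ(0,a) = {0, 2}; δ(2,a) = {3, 4}.
Union: {0, 2, 3, 4}.
After a: {0, 2, 3, 4}.
δ(0,b) = {1, 2, 4}; δ(2,b) = {0}; δ(3,b) = {2}; δ(4,b) = {2}.
Union: {0, 1, 2, 4}.
After b: {0, 1, 2, 4}.
δ(0,a) = {0, 2}; δ(1,a) = {1, 2}; δ(2,a) = {3, 4}; δ(4,a) = {1}.
Union: {0, 1, 2, 3, 4}.
After a: {0, 1, 2, 3, 4}.

{0, 1, 2, 3, 4}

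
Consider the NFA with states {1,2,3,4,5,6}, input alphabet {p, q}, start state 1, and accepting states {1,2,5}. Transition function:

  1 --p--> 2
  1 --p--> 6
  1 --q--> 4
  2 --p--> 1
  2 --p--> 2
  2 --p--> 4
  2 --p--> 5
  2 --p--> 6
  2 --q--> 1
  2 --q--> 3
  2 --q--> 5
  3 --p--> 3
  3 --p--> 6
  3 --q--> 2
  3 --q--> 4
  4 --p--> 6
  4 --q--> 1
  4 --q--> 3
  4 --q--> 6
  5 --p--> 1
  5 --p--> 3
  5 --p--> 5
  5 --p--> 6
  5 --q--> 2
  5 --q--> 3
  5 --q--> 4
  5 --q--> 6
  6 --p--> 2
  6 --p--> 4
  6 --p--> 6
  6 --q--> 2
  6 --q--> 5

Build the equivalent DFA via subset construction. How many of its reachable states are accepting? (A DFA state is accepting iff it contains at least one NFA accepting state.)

Start state of the DFA: {1}.
{1} --p--> {2,6}  [new]
{1} --q--> {4}  [new]
{2,6} --p--> {1,2,4,5,6}  [new]
{2,6} --q--> {1,2,3,5}  [new]
{4} --p--> {6}  [new]
{4} --q--> {1,3,6}  [new]
{1,2,4,5,6} --p--> {1,2,3,4,5,6}  [new]
{1,2,4,5,6} --q--> {1,2,3,4,5,6}  [seen]
{1,2,3,5} --p--> {1,2,3,4,5,6}  [seen]
{1,2,3,5} --q--> {1,2,3,4,5,6}  [seen]
{6} --p--> {2,4,6}  [new]
{6} --q--> {2,5}  [new]
{1,3,6} --p--> {2,3,4,6}  [new]
{1,3,6} --q--> {2,4,5}  [new]
{1,2,3,4,5,6} --p--> {1,2,3,4,5,6}  [seen]
{1,2,3,4,5,6} --q--> {1,2,3,4,5,6}  [seen]
{2,4,6} --p--> {1,2,4,5,6}  [seen]
{2,4,6} --q--> {1,2,3,5,6}  [new]
{2,5} --p--> {1,2,3,4,5,6}  [seen]
{2,5} --q--> {1,2,3,4,5,6}  [seen]
{2,3,4,6} --p--> {1,2,3,4,5,6}  [seen]
{2,3,4,6} --q--> {1,2,3,4,5,6}  [seen]
{2,4,5} --p--> {1,2,3,4,5,6}  [seen]
{2,4,5} --q--> {1,2,3,4,5,6}  [seen]
{1,2,3,5,6} --p--> {1,2,3,4,5,6}  [seen]
{1,2,3,5,6} --q--> {1,2,3,4,5,6}  [seen]
Reachable DFA states: {1}, {2,6}, {4}, {1,2,4,5,6}, {1,2,3,5}, {6}, {1,3,6}, {1,2,3,4,5,6}, {2,4,6}, {2,5}, {2,3,4,6}, {2,4,5}, {1,2,3,5,6}.
Accepting DFA states (contain an NFA accepting state): {1}, {2,6}, {1,2,4,5,6}, {1,2,3,5}, {1,3,6}, {1,2,3,4,5,6}, {2,4,6}, {2,5}, {2,3,4,6}, {2,4,5}, {1,2,3,5,6}.

11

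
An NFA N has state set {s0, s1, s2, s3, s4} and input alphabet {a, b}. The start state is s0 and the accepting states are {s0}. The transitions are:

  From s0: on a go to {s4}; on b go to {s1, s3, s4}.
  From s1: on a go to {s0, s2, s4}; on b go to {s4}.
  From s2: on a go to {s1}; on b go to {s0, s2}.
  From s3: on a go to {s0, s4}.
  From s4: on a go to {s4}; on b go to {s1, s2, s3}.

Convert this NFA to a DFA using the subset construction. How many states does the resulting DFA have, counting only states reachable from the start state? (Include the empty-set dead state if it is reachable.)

9

Start state of the DFA: {s0}.
{s0} --a--> {s4}  [new]
{s0} --b--> {s1, s3, s4}  [new]
{s4} --a--> {s4}  [seen]
{s4} --b--> {s1, s2, s3}  [new]
{s1, s3, s4} --a--> {s0, s2, s4}  [new]
{s1, s3, s4} --b--> {s1, s2, s3, s4}  [new]
{s1, s2, s3} --a--> {s0, s1, s2, s4}  [new]
{s1, s2, s3} --b--> {s0, s2, s4}  [seen]
{s0, s2, s4} --a--> {s1, s4}  [new]
{s0, s2, s4} --b--> {s0, s1, s2, s3, s4}  [new]
{s1, s2, s3, s4} --a--> {s0, s1, s2, s4}  [seen]
{s1, s2, s3, s4} --b--> {s0, s1, s2, s3, s4}  [seen]
{s0, s1, s2, s4} --a--> {s0, s1, s2, s4}  [seen]
{s0, s1, s2, s4} --b--> {s0, s1, s2, s3, s4}  [seen]
{s1, s4} --a--> {s0, s2, s4}  [seen]
{s1, s4} --b--> {s1, s2, s3, s4}  [seen]
{s0, s1, s2, s3, s4} --a--> {s0, s1, s2, s4}  [seen]
{s0, s1, s2, s3, s4} --b--> {s0, s1, s2, s3, s4}  [seen]
Reachable DFA states: {s0}, {s4}, {s1, s3, s4}, {s1, s2, s3}, {s0, s2, s4}, {s1, s2, s3, s4}, {s0, s1, s2, s4}, {s1, s4}, {s0, s1, s2, s3, s4}.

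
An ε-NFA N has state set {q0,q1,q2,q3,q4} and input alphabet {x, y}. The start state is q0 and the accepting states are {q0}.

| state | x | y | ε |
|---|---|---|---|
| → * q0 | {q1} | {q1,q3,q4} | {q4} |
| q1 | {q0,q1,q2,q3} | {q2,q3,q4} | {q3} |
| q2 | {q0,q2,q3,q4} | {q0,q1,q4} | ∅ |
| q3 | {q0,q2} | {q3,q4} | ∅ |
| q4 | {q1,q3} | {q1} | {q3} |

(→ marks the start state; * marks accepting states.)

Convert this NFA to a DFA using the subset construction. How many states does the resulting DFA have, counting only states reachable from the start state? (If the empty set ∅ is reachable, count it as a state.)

4

Start state of the DFA: {q0,q3,q4} (ε-closure of the NFA start).
{q0,q3,q4} --x--> {q0,q1,q2,q3,q4}  [new]
{q0,q3,q4} --y--> {q1,q3,q4}  [new]
{q0,q1,q2,q3,q4} --x--> {q0,q1,q2,q3,q4}  [seen]
{q0,q1,q2,q3,q4} --y--> {q0,q1,q2,q3,q4}  [seen]
{q1,q3,q4} --x--> {q0,q1,q2,q3,q4}  [seen]
{q1,q3,q4} --y--> {q1,q2,q3,q4}  [new]
{q1,q2,q3,q4} --x--> {q0,q1,q2,q3,q4}  [seen]
{q1,q2,q3,q4} --y--> {q0,q1,q2,q3,q4}  [seen]
Reachable DFA states: {q0,q3,q4}, {q0,q1,q2,q3,q4}, {q1,q3,q4}, {q1,q2,q3,q4}.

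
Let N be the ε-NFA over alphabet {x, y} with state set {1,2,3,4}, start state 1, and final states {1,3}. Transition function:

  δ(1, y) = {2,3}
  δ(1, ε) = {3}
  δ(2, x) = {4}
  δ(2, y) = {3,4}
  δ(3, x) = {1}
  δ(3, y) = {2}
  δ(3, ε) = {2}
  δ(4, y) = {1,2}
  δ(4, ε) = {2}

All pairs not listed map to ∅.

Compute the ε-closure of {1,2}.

{1,2,3}

Begin with {1,2}.
1 →ε {3}; add 3.
ε-closure = {1,2,3}.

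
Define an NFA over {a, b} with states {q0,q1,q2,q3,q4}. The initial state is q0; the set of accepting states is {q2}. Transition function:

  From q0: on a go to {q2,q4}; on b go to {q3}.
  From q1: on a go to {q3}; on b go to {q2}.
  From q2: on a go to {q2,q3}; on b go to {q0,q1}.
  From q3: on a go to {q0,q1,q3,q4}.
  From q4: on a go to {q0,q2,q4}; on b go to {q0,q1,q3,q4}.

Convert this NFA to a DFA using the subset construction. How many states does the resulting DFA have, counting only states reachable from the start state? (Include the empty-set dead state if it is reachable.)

7

Start state of the DFA: {q0}.
{q0} --a--> {q2,q4}  [new]
{q0} --b--> {q3}  [new]
{q2,q4} --a--> {q0,q2,q3,q4}  [new]
{q2,q4} --b--> {q0,q1,q3,q4}  [new]
{q3} --a--> {q0,q1,q3,q4}  [seen]
{q3} --b--> ∅  [new]
{q0,q2,q3,q4} --a--> {q0,q1,q2,q3,q4}  [new]
{q0,q2,q3,q4} --b--> {q0,q1,q3,q4}  [seen]
{q0,q1,q3,q4} --a--> {q0,q1,q2,q3,q4}  [seen]
{q0,q1,q3,q4} --b--> {q0,q1,q2,q3,q4}  [seen]
∅ --a--> ∅  [seen]
∅ --b--> ∅  [seen]
{q0,q1,q2,q3,q4} --a--> {q0,q1,q2,q3,q4}  [seen]
{q0,q1,q2,q3,q4} --b--> {q0,q1,q2,q3,q4}  [seen]
Reachable DFA states: {q0}, {q2,q4}, {q3}, {q0,q2,q3,q4}, {q0,q1,q3,q4}, ∅, {q0,q1,q2,q3,q4}.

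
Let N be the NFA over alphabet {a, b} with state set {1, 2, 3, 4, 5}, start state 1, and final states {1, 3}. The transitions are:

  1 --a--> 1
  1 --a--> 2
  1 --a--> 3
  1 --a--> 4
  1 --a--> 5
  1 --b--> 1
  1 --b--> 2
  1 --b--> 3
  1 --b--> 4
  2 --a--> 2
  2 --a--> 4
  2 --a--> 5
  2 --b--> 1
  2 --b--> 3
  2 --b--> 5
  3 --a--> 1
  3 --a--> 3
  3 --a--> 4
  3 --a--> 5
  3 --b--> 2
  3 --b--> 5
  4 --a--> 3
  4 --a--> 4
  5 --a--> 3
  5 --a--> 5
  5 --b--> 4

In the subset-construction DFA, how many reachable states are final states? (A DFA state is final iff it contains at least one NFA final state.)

Start state of the DFA: {1}.
{1} --a--> {1, 2, 3, 4, 5}  [new]
{1} --b--> {1, 2, 3, 4}  [new]
{1, 2, 3, 4, 5} --a--> {1, 2, 3, 4, 5}  [seen]
{1, 2, 3, 4, 5} --b--> {1, 2, 3, 4, 5}  [seen]
{1, 2, 3, 4} --a--> {1, 2, 3, 4, 5}  [seen]
{1, 2, 3, 4} --b--> {1, 2, 3, 4, 5}  [seen]
Reachable DFA states: {1}, {1, 2, 3, 4, 5}, {1, 2, 3, 4}.
Accepting DFA states (contain an NFA accepting state): {1}, {1, 2, 3, 4, 5}, {1, 2, 3, 4}.

3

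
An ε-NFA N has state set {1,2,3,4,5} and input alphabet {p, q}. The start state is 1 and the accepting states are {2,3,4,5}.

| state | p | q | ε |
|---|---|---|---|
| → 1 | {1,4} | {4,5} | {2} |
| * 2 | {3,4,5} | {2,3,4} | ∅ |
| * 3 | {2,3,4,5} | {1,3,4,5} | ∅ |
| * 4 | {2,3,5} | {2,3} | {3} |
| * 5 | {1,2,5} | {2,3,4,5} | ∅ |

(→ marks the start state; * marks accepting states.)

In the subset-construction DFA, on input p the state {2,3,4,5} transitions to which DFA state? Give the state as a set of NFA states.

δ(2,p) = {3,4,5}; δ(3,p) = {2,3,4,5}; δ(4,p) = {2,3,5}; δ(5,p) = {1,2,5}.
Union: {1,2,3,4,5}.

{1,2,3,4,5}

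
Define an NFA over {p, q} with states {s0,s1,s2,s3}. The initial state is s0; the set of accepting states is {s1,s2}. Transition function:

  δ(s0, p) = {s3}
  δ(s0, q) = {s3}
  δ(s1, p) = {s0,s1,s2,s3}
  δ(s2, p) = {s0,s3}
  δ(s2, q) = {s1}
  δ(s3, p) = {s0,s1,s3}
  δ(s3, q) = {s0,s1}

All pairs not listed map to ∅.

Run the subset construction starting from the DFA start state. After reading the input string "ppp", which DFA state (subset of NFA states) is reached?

Start: {s0}.
δ(s0,p) = {s3}.
Union: {s3}.
After p: {s3}.
δ(s3,p) = {s0,s1,s3}.
Union: {s0,s1,s3}.
After p: {s0,s1,s3}.
δ(s0,p) = {s3}; δ(s1,p) = {s0,s1,s2,s3}; δ(s3,p) = {s0,s1,s3}.
Union: {s0,s1,s2,s3}.
After p: {s0,s1,s2,s3}.

{s0,s1,s2,s3}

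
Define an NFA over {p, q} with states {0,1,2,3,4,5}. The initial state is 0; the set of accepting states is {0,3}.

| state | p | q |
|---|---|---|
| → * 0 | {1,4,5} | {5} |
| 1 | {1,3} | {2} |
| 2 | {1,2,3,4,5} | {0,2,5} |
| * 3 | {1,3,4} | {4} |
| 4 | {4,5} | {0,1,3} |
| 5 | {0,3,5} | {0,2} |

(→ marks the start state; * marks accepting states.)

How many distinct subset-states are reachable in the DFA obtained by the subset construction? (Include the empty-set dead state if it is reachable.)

Start state of the DFA: {0}.
{0} --p--> {1,4,5}  [new]
{0} --q--> {5}  [new]
{1,4,5} --p--> {0,1,3,4,5}  [new]
{1,4,5} --q--> {0,1,2,3}  [new]
{5} --p--> {0,3,5}  [new]
{5} --q--> {0,2}  [new]
{0,1,3,4,5} --p--> {0,1,3,4,5}  [seen]
{0,1,3,4,5} --q--> {0,1,2,3,4,5}  [new]
{0,1,2,3} --p--> {1,2,3,4,5}  [new]
{0,1,2,3} --q--> {0,2,4,5}  [new]
{0,3,5} --p--> {0,1,3,4,5}  [seen]
{0,3,5} --q--> {0,2,4,5}  [seen]
{0,2} --p--> {1,2,3,4,5}  [seen]
{0,2} --q--> {0,2,5}  [new]
{0,1,2,3,4,5} --p--> {0,1,2,3,4,5}  [seen]
{0,1,2,3,4,5} --q--> {0,1,2,3,4,5}  [seen]
{1,2,3,4,5} --p--> {0,1,2,3,4,5}  [seen]
{1,2,3,4,5} --q--> {0,1,2,3,4,5}  [seen]
{0,2,4,5} --p--> {0,1,2,3,4,5}  [seen]
{0,2,4,5} --q--> {0,1,2,3,5}  [new]
{0,2,5} --p--> {0,1,2,3,4,5}  [seen]
{0,2,5} --q--> {0,2,5}  [seen]
{0,1,2,3,5} --p--> {0,1,2,3,4,5}  [seen]
{0,1,2,3,5} --q--> {0,2,4,5}  [seen]
Reachable DFA states: {0}, {1,4,5}, {5}, {0,1,3,4,5}, {0,1,2,3}, {0,3,5}, {0,2}, {0,1,2,3,4,5}, {1,2,3,4,5}, {0,2,4,5}, {0,2,5}, {0,1,2,3,5}.

12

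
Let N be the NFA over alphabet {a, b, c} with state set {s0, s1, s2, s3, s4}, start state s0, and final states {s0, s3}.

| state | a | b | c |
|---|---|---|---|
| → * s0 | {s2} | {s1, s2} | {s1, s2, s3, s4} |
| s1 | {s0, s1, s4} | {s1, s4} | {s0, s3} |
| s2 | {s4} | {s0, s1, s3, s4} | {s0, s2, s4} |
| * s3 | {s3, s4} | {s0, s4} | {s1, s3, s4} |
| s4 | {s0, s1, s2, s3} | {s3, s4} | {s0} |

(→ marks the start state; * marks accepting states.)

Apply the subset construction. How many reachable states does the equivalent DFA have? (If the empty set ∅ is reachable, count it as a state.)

13

Start state of the DFA: {s0}.
{s0} --a--> {s2}  [new]
{s0} --b--> {s1, s2}  [new]
{s0} --c--> {s1, s2, s3, s4}  [new]
{s2} --a--> {s4}  [new]
{s2} --b--> {s0, s1, s3, s4}  [new]
{s2} --c--> {s0, s2, s4}  [new]
{s1, s2} --a--> {s0, s1, s4}  [new]
{s1, s2} --b--> {s0, s1, s3, s4}  [seen]
{s1, s2} --c--> {s0, s2, s3, s4}  [new]
{s1, s2, s3, s4} --a--> {s0, s1, s2, s3, s4}  [new]
{s1, s2, s3, s4} --b--> {s0, s1, s3, s4}  [seen]
{s1, s2, s3, s4} --c--> {s0, s1, s2, s3, s4}  [seen]
{s4} --a--> {s0, s1, s2, s3}  [new]
{s4} --b--> {s3, s4}  [new]
{s4} --c--> {s0}  [seen]
{s0, s1, s3, s4} --a--> {s0, s1, s2, s3, s4}  [seen]
{s0, s1, s3, s4} --b--> {s0, s1, s2, s3, s4}  [seen]
{s0, s1, s3, s4} --c--> {s0, s1, s2, s3, s4}  [seen]
{s0, s2, s4} --a--> {s0, s1, s2, s3, s4}  [seen]
{s0, s2, s4} --b--> {s0, s1, s2, s3, s4}  [seen]
{s0, s2, s4} --c--> {s0, s1, s2, s3, s4}  [seen]
{s0, s1, s4} --a--> {s0, s1, s2, s3, s4}  [seen]
{s0, s1, s4} --b--> {s1, s2, s3, s4}  [seen]
{s0, s1, s4} --c--> {s0, s1, s2, s3, s4}  [seen]
{s0, s2, s3, s4} --a--> {s0, s1, s2, s3, s4}  [seen]
{s0, s2, s3, s4} --b--> {s0, s1, s2, s3, s4}  [seen]
{s0, s2, s3, s4} --c--> {s0, s1, s2, s3, s4}  [seen]
{s0, s1, s2, s3, s4} --a--> {s0, s1, s2, s3, s4}  [seen]
{s0, s1, s2, s3, s4} --b--> {s0, s1, s2, s3, s4}  [seen]
{s0, s1, s2, s3, s4} --c--> {s0, s1, s2, s3, s4}  [seen]
{s0, s1, s2, s3} --a--> {s0, s1, s2, s3, s4}  [seen]
{s0, s1, s2, s3} --b--> {s0, s1, s2, s3, s4}  [seen]
{s0, s1, s2, s3} --c--> {s0, s1, s2, s3, s4}  [seen]
{s3, s4} --a--> {s0, s1, s2, s3, s4}  [seen]
{s3, s4} --b--> {s0, s3, s4}  [new]
{s3, s4} --c--> {s0, s1, s3, s4}  [seen]
{s0, s3, s4} --a--> {s0, s1, s2, s3, s4}  [seen]
{s0, s3, s4} --b--> {s0, s1, s2, s3, s4}  [seen]
{s0, s3, s4} --c--> {s0, s1, s2, s3, s4}  [seen]
Reachable DFA states: {s0}, {s2}, {s1, s2}, {s1, s2, s3, s4}, {s4}, {s0, s1, s3, s4}, {s0, s2, s4}, {s0, s1, s4}, {s0, s2, s3, s4}, {s0, s1, s2, s3, s4}, {s0, s1, s2, s3}, {s3, s4}, {s0, s3, s4}.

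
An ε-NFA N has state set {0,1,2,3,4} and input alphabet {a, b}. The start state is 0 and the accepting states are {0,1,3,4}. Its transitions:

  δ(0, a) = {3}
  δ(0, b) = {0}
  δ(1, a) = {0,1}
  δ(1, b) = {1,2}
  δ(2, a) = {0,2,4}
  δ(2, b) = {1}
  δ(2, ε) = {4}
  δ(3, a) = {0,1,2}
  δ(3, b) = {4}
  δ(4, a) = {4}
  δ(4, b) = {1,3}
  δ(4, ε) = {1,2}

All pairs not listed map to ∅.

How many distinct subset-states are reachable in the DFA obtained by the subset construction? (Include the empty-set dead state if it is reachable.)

Start state of the DFA: {0} (ε-closure of the NFA start).
{0} --a--> {3}  [new]
{0} --b--> {0}  [seen]
{3} --a--> {0,1,2,4}  [new]
{3} --b--> {1,2,4}  [new]
{0,1,2,4} --a--> {0,1,2,3,4}  [new]
{0,1,2,4} --b--> {0,1,2,3,4}  [seen]
{1,2,4} --a--> {0,1,2,4}  [seen]
{1,2,4} --b--> {1,2,3,4}  [new]
{0,1,2,3,4} --a--> {0,1,2,3,4}  [seen]
{0,1,2,3,4} --b--> {0,1,2,3,4}  [seen]
{1,2,3,4} --a--> {0,1,2,4}  [seen]
{1,2,3,4} --b--> {1,2,3,4}  [seen]
Reachable DFA states: {0}, {3}, {0,1,2,4}, {1,2,4}, {0,1,2,3,4}, {1,2,3,4}.

6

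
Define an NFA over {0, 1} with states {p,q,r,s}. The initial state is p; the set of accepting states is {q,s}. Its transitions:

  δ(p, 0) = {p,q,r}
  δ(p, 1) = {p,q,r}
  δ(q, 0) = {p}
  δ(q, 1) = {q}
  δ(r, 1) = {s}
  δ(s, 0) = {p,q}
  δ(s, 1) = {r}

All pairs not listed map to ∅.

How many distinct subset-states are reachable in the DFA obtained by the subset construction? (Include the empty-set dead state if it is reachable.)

Start state of the DFA: {p}.
{p} --0--> {p,q,r}  [new]
{p} --1--> {p,q,r}  [seen]
{p,q,r} --0--> {p,q,r}  [seen]
{p,q,r} --1--> {p,q,r,s}  [new]
{p,q,r,s} --0--> {p,q,r}  [seen]
{p,q,r,s} --1--> {p,q,r,s}  [seen]
Reachable DFA states: {p}, {p,q,r}, {p,q,r,s}.

3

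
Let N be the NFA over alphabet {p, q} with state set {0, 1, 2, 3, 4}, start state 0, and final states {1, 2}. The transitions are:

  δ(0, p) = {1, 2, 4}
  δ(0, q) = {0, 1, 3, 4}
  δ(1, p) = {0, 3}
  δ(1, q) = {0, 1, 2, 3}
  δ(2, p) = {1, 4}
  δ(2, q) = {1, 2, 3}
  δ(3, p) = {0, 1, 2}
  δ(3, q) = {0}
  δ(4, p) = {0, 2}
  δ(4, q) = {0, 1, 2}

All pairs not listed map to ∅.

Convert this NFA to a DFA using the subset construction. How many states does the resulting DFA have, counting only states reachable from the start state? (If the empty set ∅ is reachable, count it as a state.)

Start state of the DFA: {0}.
{0} --p--> {1, 2, 4}  [new]
{0} --q--> {0, 1, 3, 4}  [new]
{1, 2, 4} --p--> {0, 1, 2, 3, 4}  [new]
{1, 2, 4} --q--> {0, 1, 2, 3}  [new]
{0, 1, 3, 4} --p--> {0, 1, 2, 3, 4}  [seen]
{0, 1, 3, 4} --q--> {0, 1, 2, 3, 4}  [seen]
{0, 1, 2, 3, 4} --p--> {0, 1, 2, 3, 4}  [seen]
{0, 1, 2, 3, 4} --q--> {0, 1, 2, 3, 4}  [seen]
{0, 1, 2, 3} --p--> {0, 1, 2, 3, 4}  [seen]
{0, 1, 2, 3} --q--> {0, 1, 2, 3, 4}  [seen]
Reachable DFA states: {0}, {1, 2, 4}, {0, 1, 3, 4}, {0, 1, 2, 3, 4}, {0, 1, 2, 3}.

5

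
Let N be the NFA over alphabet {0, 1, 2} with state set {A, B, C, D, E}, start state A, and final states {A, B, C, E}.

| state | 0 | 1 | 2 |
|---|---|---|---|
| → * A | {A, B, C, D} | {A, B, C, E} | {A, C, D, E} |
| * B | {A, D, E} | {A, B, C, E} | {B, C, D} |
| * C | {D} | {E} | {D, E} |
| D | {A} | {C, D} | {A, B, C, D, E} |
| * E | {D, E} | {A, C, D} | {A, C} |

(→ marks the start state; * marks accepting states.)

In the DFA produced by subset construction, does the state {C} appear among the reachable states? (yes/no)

no

Start state of the DFA: {A}.
{A} --0--> {A, B, C, D}  [new]
{A} --1--> {A, B, C, E}  [new]
{A} --2--> {A, C, D, E}  [new]
{A, B, C, D} --0--> {A, B, C, D, E}  [new]
{A, B, C, D} --1--> {A, B, C, D, E}  [seen]
{A, B, C, D} --2--> {A, B, C, D, E}  [seen]
{A, B, C, E} --0--> {A, B, C, D, E}  [seen]
{A, B, C, E} --1--> {A, B, C, D, E}  [seen]
{A, B, C, E} --2--> {A, B, C, D, E}  [seen]
{A, C, D, E} --0--> {A, B, C, D, E}  [seen]
{A, C, D, E} --1--> {A, B, C, D, E}  [seen]
{A, C, D, E} --2--> {A, B, C, D, E}  [seen]
{A, B, C, D, E} --0--> {A, B, C, D, E}  [seen]
{A, B, C, D, E} --1--> {A, B, C, D, E}  [seen]
{A, B, C, D, E} --2--> {A, B, C, D, E}  [seen]
Reachable DFA states: {A}, {A, B, C, D}, {A, B, C, E}, {A, C, D, E}, {A, B, C, D, E}.
{C} is not among them.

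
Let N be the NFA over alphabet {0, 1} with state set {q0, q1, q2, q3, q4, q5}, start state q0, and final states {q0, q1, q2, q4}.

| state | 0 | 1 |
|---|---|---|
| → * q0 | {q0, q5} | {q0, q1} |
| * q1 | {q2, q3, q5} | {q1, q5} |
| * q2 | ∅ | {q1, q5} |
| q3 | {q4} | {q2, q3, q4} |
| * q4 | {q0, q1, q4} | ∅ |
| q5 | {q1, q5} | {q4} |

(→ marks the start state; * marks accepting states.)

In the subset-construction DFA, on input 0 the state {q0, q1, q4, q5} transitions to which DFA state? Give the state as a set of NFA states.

δ(q0,0) = {q0, q5}; δ(q1,0) = {q2, q3, q5}; δ(q4,0) = {q0, q1, q4}; δ(q5,0) = {q1, q5}.
Union: {q0, q1, q2, q3, q4, q5}.

{q0, q1, q2, q3, q4, q5}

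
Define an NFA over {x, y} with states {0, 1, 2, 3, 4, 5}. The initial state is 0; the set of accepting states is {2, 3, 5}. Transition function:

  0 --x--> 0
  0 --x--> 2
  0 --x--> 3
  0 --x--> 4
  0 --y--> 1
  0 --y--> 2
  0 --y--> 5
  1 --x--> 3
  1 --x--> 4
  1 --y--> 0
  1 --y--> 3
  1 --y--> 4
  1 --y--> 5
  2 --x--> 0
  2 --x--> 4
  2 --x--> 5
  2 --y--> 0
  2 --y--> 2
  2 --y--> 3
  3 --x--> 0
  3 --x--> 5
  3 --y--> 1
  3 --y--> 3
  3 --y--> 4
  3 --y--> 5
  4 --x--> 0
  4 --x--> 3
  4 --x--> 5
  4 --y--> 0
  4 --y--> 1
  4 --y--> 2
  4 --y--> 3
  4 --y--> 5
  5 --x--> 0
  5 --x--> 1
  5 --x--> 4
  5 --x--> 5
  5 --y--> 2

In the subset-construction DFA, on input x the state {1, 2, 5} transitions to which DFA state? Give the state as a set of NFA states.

{0, 1, 3, 4, 5}

δ(1,x) = {3, 4}; δ(2,x) = {0, 4, 5}; δ(5,x) = {0, 1, 4, 5}.
Union: {0, 1, 3, 4, 5}.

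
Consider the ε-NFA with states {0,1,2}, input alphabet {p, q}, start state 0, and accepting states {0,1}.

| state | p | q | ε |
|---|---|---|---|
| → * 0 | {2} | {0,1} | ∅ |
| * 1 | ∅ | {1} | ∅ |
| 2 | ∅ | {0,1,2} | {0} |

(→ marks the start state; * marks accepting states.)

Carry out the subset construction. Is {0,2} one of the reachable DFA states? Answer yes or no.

yes

Start state of the DFA: {0} (ε-closure of the NFA start).
{0} --p--> {0,2}  [new]
{0} --q--> {0,1}  [new]
{0,2} --p--> {0,2}  [seen]
{0,2} --q--> {0,1,2}  [new]
{0,1} --p--> {0,2}  [seen]
{0,1} --q--> {0,1}  [seen]
{0,1,2} --p--> {0,2}  [seen]
{0,1,2} --q--> {0,1,2}  [seen]
Reachable DFA states: {0}, {0,2}, {0,1}, {0,1,2}.
{0,2} is among them.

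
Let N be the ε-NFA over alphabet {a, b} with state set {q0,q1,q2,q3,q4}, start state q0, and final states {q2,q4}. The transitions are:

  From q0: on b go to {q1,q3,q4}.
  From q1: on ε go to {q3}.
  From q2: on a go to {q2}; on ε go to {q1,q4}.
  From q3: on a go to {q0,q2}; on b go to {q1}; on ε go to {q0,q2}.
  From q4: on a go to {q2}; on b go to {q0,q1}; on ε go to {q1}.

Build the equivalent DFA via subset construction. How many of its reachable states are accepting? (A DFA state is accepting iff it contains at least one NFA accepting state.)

1

Start state of the DFA: {q0} (ε-closure of the NFA start).
{q0} --a--> ∅  [new]
{q0} --b--> {q0,q1,q2,q3,q4}  [new]
∅ --a--> ∅  [seen]
∅ --b--> ∅  [seen]
{q0,q1,q2,q3,q4} --a--> {q0,q1,q2,q3,q4}  [seen]
{q0,q1,q2,q3,q4} --b--> {q0,q1,q2,q3,q4}  [seen]
Reachable DFA states: {q0}, ∅, {q0,q1,q2,q3,q4}.
Accepting DFA states (contain an NFA accepting state): {q0,q1,q2,q3,q4}.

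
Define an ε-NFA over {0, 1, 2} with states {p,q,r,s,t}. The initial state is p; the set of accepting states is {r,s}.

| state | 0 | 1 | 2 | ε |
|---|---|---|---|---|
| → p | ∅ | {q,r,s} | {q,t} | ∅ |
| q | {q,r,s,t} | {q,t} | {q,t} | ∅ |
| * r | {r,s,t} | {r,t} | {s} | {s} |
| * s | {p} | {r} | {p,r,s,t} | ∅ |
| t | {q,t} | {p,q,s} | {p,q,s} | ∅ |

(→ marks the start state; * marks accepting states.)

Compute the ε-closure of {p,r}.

{p,r,s}

Begin with {p,r}.
r →ε {s}; add s.
ε-closure = {p,r,s}.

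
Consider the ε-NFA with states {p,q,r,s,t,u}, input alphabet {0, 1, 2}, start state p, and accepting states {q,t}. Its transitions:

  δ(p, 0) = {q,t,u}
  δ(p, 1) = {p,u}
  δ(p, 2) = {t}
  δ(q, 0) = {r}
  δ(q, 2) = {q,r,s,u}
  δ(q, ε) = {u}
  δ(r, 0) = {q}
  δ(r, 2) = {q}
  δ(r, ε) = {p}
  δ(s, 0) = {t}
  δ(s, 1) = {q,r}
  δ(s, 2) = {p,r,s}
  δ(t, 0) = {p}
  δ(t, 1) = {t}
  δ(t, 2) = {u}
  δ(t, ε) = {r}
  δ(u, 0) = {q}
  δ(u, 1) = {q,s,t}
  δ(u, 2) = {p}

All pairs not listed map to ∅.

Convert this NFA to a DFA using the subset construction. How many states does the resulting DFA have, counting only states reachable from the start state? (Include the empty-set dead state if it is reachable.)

Start state of the DFA: {p} (ε-closure of the NFA start).
{p} --0--> {p,q,r,t,u}  [new]
{p} --1--> {p,u}  [new]
{p} --2--> {p,r,t}  [new]
{p,q,r,t,u} --0--> {p,q,r,t,u}  [seen]
{p,q,r,t,u} --1--> {p,q,r,s,t,u}  [new]
{p,q,r,t,u} --2--> {p,q,r,s,t,u}  [seen]
{p,u} --0--> {p,q,r,t,u}  [seen]
{p,u} --1--> {p,q,r,s,t,u}  [seen]
{p,u} --2--> {p,r,t}  [seen]
{p,r,t} --0--> {p,q,r,t,u}  [seen]
{p,r,t} --1--> {p,r,t,u}  [new]
{p,r,t} --2--> {p,q,r,t,u}  [seen]
{p,q,r,s,t,u} --0--> {p,q,r,t,u}  [seen]
{p,q,r,s,t,u} --1--> {p,q,r,s,t,u}  [seen]
{p,q,r,s,t,u} --2--> {p,q,r,s,t,u}  [seen]
{p,r,t,u} --0--> {p,q,r,t,u}  [seen]
{p,r,t,u} --1--> {p,q,r,s,t,u}  [seen]
{p,r,t,u} --2--> {p,q,r,t,u}  [seen]
Reachable DFA states: {p}, {p,q,r,t,u}, {p,u}, {p,r,t}, {p,q,r,s,t,u}, {p,r,t,u}.

6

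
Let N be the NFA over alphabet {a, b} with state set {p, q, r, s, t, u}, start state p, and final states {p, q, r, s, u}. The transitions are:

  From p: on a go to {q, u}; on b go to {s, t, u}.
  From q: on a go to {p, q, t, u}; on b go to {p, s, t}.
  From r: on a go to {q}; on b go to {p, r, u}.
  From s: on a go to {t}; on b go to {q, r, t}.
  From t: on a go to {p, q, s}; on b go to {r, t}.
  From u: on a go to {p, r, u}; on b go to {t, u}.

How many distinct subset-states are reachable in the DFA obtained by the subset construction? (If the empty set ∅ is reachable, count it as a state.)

Start state of the DFA: {p}.
{p} --a--> {q, u}  [new]
{p} --b--> {s, t, u}  [new]
{q, u} --a--> {p, q, r, t, u}  [new]
{q, u} --b--> {p, s, t, u}  [new]
{s, t, u} --a--> {p, q, r, s, t, u}  [new]
{s, t, u} --b--> {q, r, t, u}  [new]
{p, q, r, t, u} --a--> {p, q, r, s, t, u}  [seen]
{p, q, r, t, u} --b--> {p, r, s, t, u}  [new]
{p, s, t, u} --a--> {p, q, r, s, t, u}  [seen]
{p, s, t, u} --b--> {q, r, s, t, u}  [new]
{p, q, r, s, t, u} --a--> {p, q, r, s, t, u}  [seen]
{p, q, r, s, t, u} --b--> {p, q, r, s, t, u}  [seen]
{q, r, t, u} --a--> {p, q, r, s, t, u}  [seen]
{q, r, t, u} --b--> {p, r, s, t, u}  [seen]
{p, r, s, t, u} --a--> {p, q, r, s, t, u}  [seen]
{p, r, s, t, u} --b--> {p, q, r, s, t, u}  [seen]
{q, r, s, t, u} --a--> {p, q, r, s, t, u}  [seen]
{q, r, s, t, u} --b--> {p, q, r, s, t, u}  [seen]
Reachable DFA states: {p}, {q, u}, {s, t, u}, {p, q, r, t, u}, {p, s, t, u}, {p, q, r, s, t, u}, {q, r, t, u}, {p, r, s, t, u}, {q, r, s, t, u}.

9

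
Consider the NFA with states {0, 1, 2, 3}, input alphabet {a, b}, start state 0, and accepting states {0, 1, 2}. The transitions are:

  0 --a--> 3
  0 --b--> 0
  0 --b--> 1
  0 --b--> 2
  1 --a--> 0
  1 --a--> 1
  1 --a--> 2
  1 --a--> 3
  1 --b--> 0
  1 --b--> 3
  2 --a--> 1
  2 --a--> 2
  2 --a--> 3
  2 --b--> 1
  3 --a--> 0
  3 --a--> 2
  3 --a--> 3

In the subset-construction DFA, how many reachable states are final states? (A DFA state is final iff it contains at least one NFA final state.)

4

Start state of the DFA: {0}.
{0} --a--> {3}  [new]
{0} --b--> {0, 1, 2}  [new]
{3} --a--> {0, 2, 3}  [new]
{3} --b--> ∅  [new]
{0, 1, 2} --a--> {0, 1, 2, 3}  [new]
{0, 1, 2} --b--> {0, 1, 2, 3}  [seen]
{0, 2, 3} --a--> {0, 1, 2, 3}  [seen]
{0, 2, 3} --b--> {0, 1, 2}  [seen]
∅ --a--> ∅  [seen]
∅ --b--> ∅  [seen]
{0, 1, 2, 3} --a--> {0, 1, 2, 3}  [seen]
{0, 1, 2, 3} --b--> {0, 1, 2, 3}  [seen]
Reachable DFA states: {0}, {3}, {0, 1, 2}, {0, 2, 3}, ∅, {0, 1, 2, 3}.
Accepting DFA states (contain an NFA accepting state): {0}, {0, 1, 2}, {0, 2, 3}, {0, 1, 2, 3}.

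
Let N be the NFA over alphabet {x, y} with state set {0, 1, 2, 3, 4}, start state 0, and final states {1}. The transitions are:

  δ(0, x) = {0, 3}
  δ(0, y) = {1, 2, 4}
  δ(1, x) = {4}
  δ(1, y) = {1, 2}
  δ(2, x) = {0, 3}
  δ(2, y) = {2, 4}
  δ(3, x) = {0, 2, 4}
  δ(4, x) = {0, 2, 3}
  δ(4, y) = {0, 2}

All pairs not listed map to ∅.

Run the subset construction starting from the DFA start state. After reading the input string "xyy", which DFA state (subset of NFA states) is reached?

{0, 1, 2, 4}

Start: {0}.
δ(0,x) = {0, 3}.
Union: {0, 3}.
After x: {0, 3}.
δ(0,y) = {1, 2, 4}; δ(3,y) = ∅.
Union: {1, 2, 4}.
After y: {1, 2, 4}.
δ(1,y) = {1, 2}; δ(2,y) = {2, 4}; δ(4,y) = {0, 2}.
Union: {0, 1, 2, 4}.
After y: {0, 1, 2, 4}.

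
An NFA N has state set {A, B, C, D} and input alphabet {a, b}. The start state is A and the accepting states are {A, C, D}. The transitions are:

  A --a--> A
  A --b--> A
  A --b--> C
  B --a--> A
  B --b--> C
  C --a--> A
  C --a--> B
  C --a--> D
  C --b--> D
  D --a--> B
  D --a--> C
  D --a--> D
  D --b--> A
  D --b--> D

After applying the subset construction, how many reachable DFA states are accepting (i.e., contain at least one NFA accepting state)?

Start state of the DFA: {A}.
{A} --a--> {A}  [seen]
{A} --b--> {A, C}  [new]
{A, C} --a--> {A, B, D}  [new]
{A, C} --b--> {A, C, D}  [new]
{A, B, D} --a--> {A, B, C, D}  [new]
{A, B, D} --b--> {A, C, D}  [seen]
{A, C, D} --a--> {A, B, C, D}  [seen]
{A, C, D} --b--> {A, C, D}  [seen]
{A, B, C, D} --a--> {A, B, C, D}  [seen]
{A, B, C, D} --b--> {A, C, D}  [seen]
Reachable DFA states: {A}, {A, C}, {A, B, D}, {A, C, D}, {A, B, C, D}.
Accepting DFA states (contain an NFA accepting state): {A}, {A, C}, {A, B, D}, {A, C, D}, {A, B, C, D}.

5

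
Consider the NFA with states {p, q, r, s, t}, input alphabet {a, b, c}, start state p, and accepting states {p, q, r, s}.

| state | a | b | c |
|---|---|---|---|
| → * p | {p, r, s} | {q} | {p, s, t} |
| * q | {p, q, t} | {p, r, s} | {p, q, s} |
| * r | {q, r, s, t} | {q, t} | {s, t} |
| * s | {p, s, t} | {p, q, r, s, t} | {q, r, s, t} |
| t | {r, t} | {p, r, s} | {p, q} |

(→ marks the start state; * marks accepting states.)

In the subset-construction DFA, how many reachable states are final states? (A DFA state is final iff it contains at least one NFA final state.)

Start state of the DFA: {p}.
{p} --a--> {p, r, s}  [new]
{p} --b--> {q}  [new]
{p} --c--> {p, s, t}  [new]
{p, r, s} --a--> {p, q, r, s, t}  [new]
{p, r, s} --b--> {p, q, r, s, t}  [seen]
{p, r, s} --c--> {p, q, r, s, t}  [seen]
{q} --a--> {p, q, t}  [new]
{q} --b--> {p, r, s}  [seen]
{q} --c--> {p, q, s}  [new]
{p, s, t} --a--> {p, r, s, t}  [new]
{p, s, t} --b--> {p, q, r, s, t}  [seen]
{p, s, t} --c--> {p, q, r, s, t}  [seen]
{p, q, r, s, t} --a--> {p, q, r, s, t}  [seen]
{p, q, r, s, t} --b--> {p, q, r, s, t}  [seen]
{p, q, r, s, t} --c--> {p, q, r, s, t}  [seen]
{p, q, t} --a--> {p, q, r, s, t}  [seen]
{p, q, t} --b--> {p, q, r, s}  [new]
{p, q, t} --c--> {p, q, s, t}  [new]
{p, q, s} --a--> {p, q, r, s, t}  [seen]
{p, q, s} --b--> {p, q, r, s, t}  [seen]
{p, q, s} --c--> {p, q, r, s, t}  [seen]
{p, r, s, t} --a--> {p, q, r, s, t}  [seen]
{p, r, s, t} --b--> {p, q, r, s, t}  [seen]
{p, r, s, t} --c--> {p, q, r, s, t}  [seen]
{p, q, r, s} --a--> {p, q, r, s, t}  [seen]
{p, q, r, s} --b--> {p, q, r, s, t}  [seen]
{p, q, r, s} --c--> {p, q, r, s, t}  [seen]
{p, q, s, t} --a--> {p, q, r, s, t}  [seen]
{p, q, s, t} --b--> {p, q, r, s, t}  [seen]
{p, q, s, t} --c--> {p, q, r, s, t}  [seen]
Reachable DFA states: {p}, {p, r, s}, {q}, {p, s, t}, {p, q, r, s, t}, {p, q, t}, {p, q, s}, {p, r, s, t}, {p, q, r, s}, {p, q, s, t}.
Accepting DFA states (contain an NFA accepting state): {p}, {p, r, s}, {q}, {p, s, t}, {p, q, r, s, t}, {p, q, t}, {p, q, s}, {p, r, s, t}, {p, q, r, s}, {p, q, s, t}.

10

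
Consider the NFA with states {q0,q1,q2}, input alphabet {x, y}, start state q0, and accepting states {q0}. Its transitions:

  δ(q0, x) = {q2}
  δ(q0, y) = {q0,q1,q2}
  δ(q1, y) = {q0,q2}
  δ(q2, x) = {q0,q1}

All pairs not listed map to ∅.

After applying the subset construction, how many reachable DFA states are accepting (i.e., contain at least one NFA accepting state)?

3

Start state of the DFA: {q0}.
{q0} --x--> {q2}  [new]
{q0} --y--> {q0,q1,q2}  [new]
{q2} --x--> {q0,q1}  [new]
{q2} --y--> ∅  [new]
{q0,q1,q2} --x--> {q0,q1,q2}  [seen]
{q0,q1,q2} --y--> {q0,q1,q2}  [seen]
{q0,q1} --x--> {q2}  [seen]
{q0,q1} --y--> {q0,q1,q2}  [seen]
∅ --x--> ∅  [seen]
∅ --y--> ∅  [seen]
Reachable DFA states: {q0}, {q2}, {q0,q1,q2}, {q0,q1}, ∅.
Accepting DFA states (contain an NFA accepting state): {q0}, {q0,q1,q2}, {q0,q1}.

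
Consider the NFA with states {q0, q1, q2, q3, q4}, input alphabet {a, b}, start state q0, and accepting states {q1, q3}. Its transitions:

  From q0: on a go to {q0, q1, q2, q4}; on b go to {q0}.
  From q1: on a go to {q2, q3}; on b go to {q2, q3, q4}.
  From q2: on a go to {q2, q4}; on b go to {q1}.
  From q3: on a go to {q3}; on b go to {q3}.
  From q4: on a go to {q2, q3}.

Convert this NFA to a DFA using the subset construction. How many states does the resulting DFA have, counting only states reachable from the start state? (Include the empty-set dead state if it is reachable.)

Start state of the DFA: {q0}.
{q0} --a--> {q0, q1, q2, q4}  [new]
{q0} --b--> {q0}  [seen]
{q0, q1, q2, q4} --a--> {q0, q1, q2, q3, q4}  [new]
{q0, q1, q2, q4} --b--> {q0, q1, q2, q3, q4}  [seen]
{q0, q1, q2, q3, q4} --a--> {q0, q1, q2, q3, q4}  [seen]
{q0, q1, q2, q3, q4} --b--> {q0, q1, q2, q3, q4}  [seen]
Reachable DFA states: {q0}, {q0, q1, q2, q4}, {q0, q1, q2, q3, q4}.

3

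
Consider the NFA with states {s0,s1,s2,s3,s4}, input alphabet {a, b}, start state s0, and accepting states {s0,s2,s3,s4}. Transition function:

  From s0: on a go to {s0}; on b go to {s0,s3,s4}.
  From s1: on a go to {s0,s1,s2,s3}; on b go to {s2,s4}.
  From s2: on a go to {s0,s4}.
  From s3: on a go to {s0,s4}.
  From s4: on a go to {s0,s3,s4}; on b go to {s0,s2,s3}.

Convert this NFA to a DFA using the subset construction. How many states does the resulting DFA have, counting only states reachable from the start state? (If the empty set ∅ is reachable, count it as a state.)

Start state of the DFA: {s0}.
{s0} --a--> {s0}  [seen]
{s0} --b--> {s0,s3,s4}  [new]
{s0,s3,s4} --a--> {s0,s3,s4}  [seen]
{s0,s3,s4} --b--> {s0,s2,s3,s4}  [new]
{s0,s2,s3,s4} --a--> {s0,s3,s4}  [seen]
{s0,s2,s3,s4} --b--> {s0,s2,s3,s4}  [seen]
Reachable DFA states: {s0}, {s0,s3,s4}, {s0,s2,s3,s4}.

3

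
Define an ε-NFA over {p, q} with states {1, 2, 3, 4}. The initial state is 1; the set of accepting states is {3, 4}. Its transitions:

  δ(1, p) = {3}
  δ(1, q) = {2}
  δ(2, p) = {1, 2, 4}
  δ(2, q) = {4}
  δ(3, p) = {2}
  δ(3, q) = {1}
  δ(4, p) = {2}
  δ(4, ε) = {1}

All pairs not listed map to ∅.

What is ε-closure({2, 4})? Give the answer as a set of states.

{1, 2, 4}

Begin with {2, 4}.
4 →ε {1}; add 1.
ε-closure = {1, 2, 4}.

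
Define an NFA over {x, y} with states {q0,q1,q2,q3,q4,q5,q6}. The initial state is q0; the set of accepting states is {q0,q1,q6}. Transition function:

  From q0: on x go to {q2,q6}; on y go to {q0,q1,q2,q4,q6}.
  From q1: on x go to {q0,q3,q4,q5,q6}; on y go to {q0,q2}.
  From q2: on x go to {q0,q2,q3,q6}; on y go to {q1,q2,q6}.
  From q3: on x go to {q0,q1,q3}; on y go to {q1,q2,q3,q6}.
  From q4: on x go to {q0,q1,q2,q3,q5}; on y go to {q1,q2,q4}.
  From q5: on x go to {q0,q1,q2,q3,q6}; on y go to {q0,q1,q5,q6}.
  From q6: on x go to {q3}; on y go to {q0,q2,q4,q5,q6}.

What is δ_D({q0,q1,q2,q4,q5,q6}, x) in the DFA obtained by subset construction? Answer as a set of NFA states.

δ(q0,x) = {q2,q6}; δ(q1,x) = {q0,q3,q4,q5,q6}; δ(q2,x) = {q0,q2,q3,q6}; δ(q4,x) = {q0,q1,q2,q3,q5}; δ(q5,x) = {q0,q1,q2,q3,q6}; δ(q6,x) = {q3}.
Union: {q0,q1,q2,q3,q4,q5,q6}.

{q0,q1,q2,q3,q4,q5,q6}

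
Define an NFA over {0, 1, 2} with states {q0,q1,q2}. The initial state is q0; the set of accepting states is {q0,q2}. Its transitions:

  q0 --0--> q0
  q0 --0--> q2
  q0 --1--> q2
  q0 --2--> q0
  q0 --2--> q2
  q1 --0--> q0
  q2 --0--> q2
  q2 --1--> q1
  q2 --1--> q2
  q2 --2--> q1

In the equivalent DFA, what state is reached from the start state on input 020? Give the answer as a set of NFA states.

{q0,q2}

Start: {q0}.
δ(q0,0) = {q0,q2}.
Union: {q0,q2}.
After 0: {q0,q2}.
δ(q0,2) = {q0,q2}; δ(q2,2) = {q1}.
Union: {q0,q1,q2}.
After 2: {q0,q1,q2}.
δ(q0,0) = {q0,q2}; δ(q1,0) = {q0}; δ(q2,0) = {q2}.
Union: {q0,q2}.
After 0: {q0,q2}.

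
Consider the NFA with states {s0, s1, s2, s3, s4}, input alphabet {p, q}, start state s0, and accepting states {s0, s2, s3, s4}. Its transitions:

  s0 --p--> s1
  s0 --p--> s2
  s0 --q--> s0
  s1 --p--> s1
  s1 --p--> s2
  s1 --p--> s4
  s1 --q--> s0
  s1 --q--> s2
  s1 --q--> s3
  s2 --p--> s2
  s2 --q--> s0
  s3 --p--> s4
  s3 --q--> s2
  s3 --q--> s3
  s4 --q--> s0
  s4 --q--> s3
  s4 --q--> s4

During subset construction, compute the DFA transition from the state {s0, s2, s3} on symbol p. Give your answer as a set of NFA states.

{s1, s2, s4}

δ(s0,p) = {s1, s2}; δ(s2,p) = {s2}; δ(s3,p) = {s4}.
Union: {s1, s2, s4}.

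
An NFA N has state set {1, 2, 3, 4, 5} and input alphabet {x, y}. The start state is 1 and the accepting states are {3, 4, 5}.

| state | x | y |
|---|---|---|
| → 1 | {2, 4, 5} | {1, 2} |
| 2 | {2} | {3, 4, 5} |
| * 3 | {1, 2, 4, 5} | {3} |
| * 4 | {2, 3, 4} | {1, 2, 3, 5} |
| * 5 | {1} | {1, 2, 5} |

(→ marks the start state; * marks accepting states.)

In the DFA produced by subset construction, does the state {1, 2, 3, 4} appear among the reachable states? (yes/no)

Start state of the DFA: {1}.
{1} --x--> {2, 4, 5}  [new]
{1} --y--> {1, 2}  [new]
{2, 4, 5} --x--> {1, 2, 3, 4}  [new]
{2, 4, 5} --y--> {1, 2, 3, 4, 5}  [new]
{1, 2} --x--> {2, 4, 5}  [seen]
{1, 2} --y--> {1, 2, 3, 4, 5}  [seen]
{1, 2, 3, 4} --x--> {1, 2, 3, 4, 5}  [seen]
{1, 2, 3, 4} --y--> {1, 2, 3, 4, 5}  [seen]
{1, 2, 3, 4, 5} --x--> {1, 2, 3, 4, 5}  [seen]
{1, 2, 3, 4, 5} --y--> {1, 2, 3, 4, 5}  [seen]
Reachable DFA states: {1}, {2, 4, 5}, {1, 2}, {1, 2, 3, 4}, {1, 2, 3, 4, 5}.
{1, 2, 3, 4} is among them.

yes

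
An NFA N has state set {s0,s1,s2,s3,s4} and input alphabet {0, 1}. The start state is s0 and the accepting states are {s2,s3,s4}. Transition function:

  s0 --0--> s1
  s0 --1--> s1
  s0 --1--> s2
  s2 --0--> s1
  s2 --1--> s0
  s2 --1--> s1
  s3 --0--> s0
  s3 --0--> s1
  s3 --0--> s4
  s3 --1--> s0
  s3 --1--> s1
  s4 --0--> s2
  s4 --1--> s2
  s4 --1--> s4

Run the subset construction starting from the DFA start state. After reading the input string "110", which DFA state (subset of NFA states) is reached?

{s1}

Start: {s0}.
δ(s0,1) = {s1,s2}.
Union: {s1,s2}.
After 1: {s1,s2}.
δ(s1,1) = ∅; δ(s2,1) = {s0,s1}.
Union: {s0,s1}.
After 1: {s0,s1}.
δ(s0,0) = {s1}; δ(s1,0) = ∅.
Union: {s1}.
After 0: {s1}.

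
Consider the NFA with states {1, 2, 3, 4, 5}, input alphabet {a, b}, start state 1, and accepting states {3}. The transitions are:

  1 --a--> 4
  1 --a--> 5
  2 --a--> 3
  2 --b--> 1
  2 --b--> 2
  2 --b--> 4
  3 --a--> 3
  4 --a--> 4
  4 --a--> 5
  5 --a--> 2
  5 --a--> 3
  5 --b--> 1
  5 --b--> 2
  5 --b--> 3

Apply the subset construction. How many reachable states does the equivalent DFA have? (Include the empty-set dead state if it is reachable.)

8

Start state of the DFA: {1}.
{1} --a--> {4, 5}  [new]
{1} --b--> ∅  [new]
{4, 5} --a--> {2, 3, 4, 5}  [new]
{4, 5} --b--> {1, 2, 3}  [new]
∅ --a--> ∅  [seen]
∅ --b--> ∅  [seen]
{2, 3, 4, 5} --a--> {2, 3, 4, 5}  [seen]
{2, 3, 4, 5} --b--> {1, 2, 3, 4}  [new]
{1, 2, 3} --a--> {3, 4, 5}  [new]
{1, 2, 3} --b--> {1, 2, 4}  [new]
{1, 2, 3, 4} --a--> {3, 4, 5}  [seen]
{1, 2, 3, 4} --b--> {1, 2, 4}  [seen]
{3, 4, 5} --a--> {2, 3, 4, 5}  [seen]
{3, 4, 5} --b--> {1, 2, 3}  [seen]
{1, 2, 4} --a--> {3, 4, 5}  [seen]
{1, 2, 4} --b--> {1, 2, 4}  [seen]
Reachable DFA states: {1}, {4, 5}, ∅, {2, 3, 4, 5}, {1, 2, 3}, {1, 2, 3, 4}, {3, 4, 5}, {1, 2, 4}.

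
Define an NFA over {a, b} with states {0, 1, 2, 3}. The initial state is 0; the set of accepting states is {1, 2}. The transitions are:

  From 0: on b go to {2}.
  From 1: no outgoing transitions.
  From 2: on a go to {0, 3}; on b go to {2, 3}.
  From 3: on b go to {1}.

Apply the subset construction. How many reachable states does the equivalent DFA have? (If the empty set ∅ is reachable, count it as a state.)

Start state of the DFA: {0}.
{0} --a--> ∅  [new]
{0} --b--> {2}  [new]
∅ --a--> ∅  [seen]
∅ --b--> ∅  [seen]
{2} --a--> {0, 3}  [new]
{2} --b--> {2, 3}  [new]
{0, 3} --a--> ∅  [seen]
{0, 3} --b--> {1, 2}  [new]
{2, 3} --a--> {0, 3}  [seen]
{2, 3} --b--> {1, 2, 3}  [new]
{1, 2} --a--> {0, 3}  [seen]
{1, 2} --b--> {2, 3}  [seen]
{1, 2, 3} --a--> {0, 3}  [seen]
{1, 2, 3} --b--> {1, 2, 3}  [seen]
Reachable DFA states: {0}, ∅, {2}, {0, 3}, {2, 3}, {1, 2}, {1, 2, 3}.

7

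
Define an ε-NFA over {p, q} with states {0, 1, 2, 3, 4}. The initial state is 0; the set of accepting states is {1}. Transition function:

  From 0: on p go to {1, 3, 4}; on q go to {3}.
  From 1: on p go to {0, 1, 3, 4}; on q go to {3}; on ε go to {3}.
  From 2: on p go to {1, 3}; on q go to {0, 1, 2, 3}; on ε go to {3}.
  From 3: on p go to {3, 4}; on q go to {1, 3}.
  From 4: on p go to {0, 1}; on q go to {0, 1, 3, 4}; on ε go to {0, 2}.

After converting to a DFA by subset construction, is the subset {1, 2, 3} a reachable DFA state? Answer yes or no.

Start state of the DFA: {0} (ε-closure of the NFA start).
{0} --p--> {0, 1, 2, 3, 4}  [new]
{0} --q--> {3}  [new]
{0, 1, 2, 3, 4} --p--> {0, 1, 2, 3, 4}  [seen]
{0, 1, 2, 3, 4} --q--> {0, 1, 2, 3, 4}  [seen]
{3} --p--> {0, 2, 3, 4}  [new]
{3} --q--> {1, 3}  [new]
{0, 2, 3, 4} --p--> {0, 1, 2, 3, 4}  [seen]
{0, 2, 3, 4} --q--> {0, 1, 2, 3, 4}  [seen]
{1, 3} --p--> {0, 1, 2, 3, 4}  [seen]
{1, 3} --q--> {1, 3}  [seen]
Reachable DFA states: {0}, {0, 1, 2, 3, 4}, {3}, {0, 2, 3, 4}, {1, 3}.
{1, 2, 3} is not among them.

no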